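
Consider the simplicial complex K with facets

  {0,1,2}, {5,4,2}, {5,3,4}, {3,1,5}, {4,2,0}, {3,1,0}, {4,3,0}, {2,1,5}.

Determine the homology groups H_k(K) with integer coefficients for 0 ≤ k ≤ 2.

H_0 = Z,  H_1 = 0,  H_2 = Z.

Fix the vertex order 0 < 1 < 2 < 3 < 4 < 5 and write every simplex with vertices in increasing order. Then dim K = 2 and the simplices of K are:

  0-simplices (6): [0], [1], [2], [3], [4], [5]
  1-simplices (12): [0,1], [0,2], [0,3], [0,4], [1,2], [1,3], [1,5], [2,4], [2,5], [3,4], [3,5], [4,5]
  2-simplices (8): [0,1,2], [0,1,3], [0,2,4], [0,3,4], [1,2,5], [1,3,5], [2,4,5], [3,4,5]

Hence C_0 ≅ Z^6, C_1 ≅ Z^12, C_2 ≅ Z^8.

∂_1: C_1 → C_0 is given by ∂[p,q] = [q] − [p].
As a 6×12 matrix over Z this has rank 5, with invariant factors (1,1,1,1,1).

The boundary map ∂_2: C_2 → C_1 sends each 2-simplex [p,q,r] to [q,r] − [p,r] + [p,q]. For instance
  ∂[3,4,5] = [4,5] − [3,5] + [3,4],
  ∂[0,2,4] = [2,4] − [0,4] + [0,2].
The 12×8 boundary matrix has rank 7 and Smith normal form diag(1,1,1,1,1,1,1).

Now H_k = ker ∂_k / im ∂_{k+1}, so:

  H_0: rank C_0 − rank ∂_1 = 6 − 5 = 1, and the invariant factors of ∂_1 are all 1, so H_0 = Z.
  H_1: rank ker ∂_1 − rank ∂_2 = (12 − 5) − 7 = 0, and the invariant factors of ∂_2 are all 1, so H_1 = 0.
  H_2: rank ker ∂_2 − rank ∂_3 = (8 − 7) − 0 = 1, and there is no ∂_3, so H_2 = Z.

(K is a triangulation of the 2-sphere S^2.)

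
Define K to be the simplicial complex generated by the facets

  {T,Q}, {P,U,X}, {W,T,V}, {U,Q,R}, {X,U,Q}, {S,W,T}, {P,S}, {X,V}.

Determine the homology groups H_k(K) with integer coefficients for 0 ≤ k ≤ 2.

H_0 = Z,  H_1 = Z^2,  H_2 = 0.

Fix the vertex order P < Q < R < S < T < U < V < W < X and write every simplex with vertices in increasing order. Then dim K = 2 and the simplices of K are:

  0-simplices (9): P, Q, R, S, T, U, V, W, X
  1-simplices (15): PS, PU, PX, QR, QT, QU, QX, RU, ST, SW, TV, TW, UX, VW, VX
  2-simplices (5): PUX, QRU, QUX, STW, TVW

giving chain groups C_0 ≅ Z^9, C_1 ≅ Z^15, C_2 ≅ Z^5.

The boundary map ∂_1: C_1 → C_0 sends each edge [p,q] (with p < q) to q − p.
The 9×15 boundary matrix has rank 8 and Smith normal form diag(1,1,1,1,1,1,1,1).

∂_2: C_2 → C_1 sends each 2-simplex [p,q,r] to [q,r] − [p,r] + [p,q]. For instance
  ∂QRU = RU − QU + QR,
  ∂PUX = UX − PX + PU.
As a 15×5 matrix over Z this has rank 5, with invariant factors (1,1,1,1,1).

Now H_k = ker ∂_k / im ∂_{k+1}, so:

  H_0: rank C_0 − rank ∂_1 = 9 − 8 = 1, and the invariant factors of ∂_1 are all 1, so H_0 = Z.
  H_1: rank ker ∂_1 − rank ∂_2 = (15 − 8) − 5 = 2, and the invariant factors of ∂_2 are all 1, so H_1 = Z^2.
  H_2: rank ker ∂_2 − rank ∂_3 = (5 − 5) − 0 = 0, and there is no ∂_3, so H_2 = 0.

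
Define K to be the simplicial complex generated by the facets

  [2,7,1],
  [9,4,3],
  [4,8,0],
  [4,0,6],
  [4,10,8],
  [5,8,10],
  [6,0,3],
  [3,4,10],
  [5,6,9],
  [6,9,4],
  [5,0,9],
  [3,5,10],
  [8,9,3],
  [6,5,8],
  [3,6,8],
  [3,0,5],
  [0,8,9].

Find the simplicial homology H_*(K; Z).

We work with the vertex ordering 0 < 1 < 2 < 3 < 4 < 5 < 6 < 7 < 8 < 9 < 10. The simplices of K, each written with vertices in increasing order, are:

  0-simplices (11): [0], [1], [2], [3], [4], [5], [6], [7], [8], [9], [10]
  1-simplices (27): (27 of them)
  2-simplices (17): [0,3,5], [0,3,6], [0,4,6], [0,4,8], [0,5,9], [0,8,9], [1,2,7], [3,4,9], [3,4,10], [3,5,10], [3,6,8], [3,8,9], [4,6,9], [4,8,10], [5,6,8], [5,6,9], [5,8,10]

Hence C_0 ≅ Z^11, C_1 ≅ Z^27, C_2 ≅ Z^17.

The boundary map ∂_1: C_1 → C_0 sends each edge [p,q] (with p < q) to q − p. For instance
  ∂[5,6] = [6] − [5].
The 11×27 boundary matrix has rank 9 and Smith normal form diag(1,1,1,1,1,1,1,1,1).

∂_2: C_2 → C_1 sends each 2-simplex [p,q,r] to [q,r] − [p,r] + [p,q]. For instance
  ∂[5,6,9] = [6,9] − [5,9] + [5,6],
  ∂[0,3,6] = [3,6] − [0,6] + [0,3].
As a 27×17 matrix over Z this has rank 16, with invariant factors (1,1,1,1,1,1,1,1,1,1,1,1,1,1,1,1).

Now H_k = ker ∂_k / im ∂_{k+1}, so:

  H_0: rank C_0 − rank ∂_1 = 11 − 9 = 2, and the invariant factors of ∂_1 are all 1, so H_0 = Z^2.
  H_1: rank ker ∂_1 − rank ∂_2 = (27 − 9) − 16 = 2, and the invariant factors of ∂_2 are all 1, so H_1 = Z^2.
  H_2: rank ker ∂_2 − rank ∂_3 = (17 − 16) − 0 = 1, and there is no ∂_3, so H_2 = Z.

As a check, the Euler characteristic is 11 − 27 + 17 = 1, which agrees with 2 − 2 + 1 = 1.
(K is a triangulation of the disjoint union of the 2-simplex and the torus T^2.)

H_0 ≅ Z^2,  H_1 ≅ Z^2,  H_2 ≅ Z.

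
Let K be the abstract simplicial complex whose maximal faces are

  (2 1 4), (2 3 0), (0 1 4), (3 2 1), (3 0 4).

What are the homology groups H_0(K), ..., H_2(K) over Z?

Order the vertices as 0 < 1 < 2 < 3 < 4. Listing each simplex with vertices in this order, K has dimension 2 with simplices:

  0-simplices (5): [0], [1], [2], [3], [4]
  1-simplices (10): [0,1], [0,2], [0,3], [0,4], [1,2], [1,3], [1,4], [2,3], [2,4], [3,4]
  2-simplices (5): [0,1,4], [0,2,3], [0,3,4], [1,2,3], [1,2,4]

so the chain groups are C_0 ≅ Z^5, C_1 ≅ Z^10, C_2 ≅ Z^5.

Boundary ∂_1: C_1 → C_0 maps an edge to its endpoints' difference, ∂[p,q] = q − p. For instance
  ∂[0,2] = [2] − [0].
The 5×10 boundary matrix has rank 4 and Smith normal form diag(1,1,1,1).

∂_2: C_2 → C_1 acts by ∂[p,q,r] = [q,r] − [p,r] + [p,q]. For instance
  ∂[0,1,4] = [1,4] − [0,4] + [0,1],
  ∂[0,3,4] = [3,4] − [0,4] + [0,3].
This gives a 10×5 integer matrix of rank 5; reducing to Smith normal form yields diagonal entries (1,1,1,1,1).

From H_k ≅ ker(∂_k) / im(∂_{k+1}) we obtain:

  H_0: rank C_0 − rank ∂_1 = 5 − 4 = 1, and the invariant factors of ∂_1 are all 1, so H_0 = Z.
  H_1: rank ker ∂_1 − rank ∂_2 = (10 − 4) − 5 = 1, and the invariant factors of ∂_2 are all 1, so H_1 = Z.
  H_2: rank ker ∂_2 − rank ∂_3 = (5 − 5) − 0 = 0, and there is no ∂_3, so H_2 = 0.

H_0 = Z,  H_1 = Z,  H_2 = 0.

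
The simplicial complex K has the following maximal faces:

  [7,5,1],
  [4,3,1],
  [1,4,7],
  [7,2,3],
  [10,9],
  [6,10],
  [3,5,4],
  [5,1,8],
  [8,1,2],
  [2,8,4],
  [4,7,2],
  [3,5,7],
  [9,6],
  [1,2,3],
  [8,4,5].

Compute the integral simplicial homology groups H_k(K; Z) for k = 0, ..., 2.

Take the total order 1 < 2 < 3 < 4 < 5 < 6 < 7 < 8 < 9 < 10 on the vertex set. Then K (dimension 2) consists of the simplices:

  0-simplices (10): [1], [2], [3], [4], [5], [6], [7], [8], [9], [10]
  1-simplices (21): [1,2], [1,3], [1,4], [1,5], [1,7], [1,8], [2,3], [2,4], [2,7], [2,8], [3,4], [3,5], [3,7], [4,5], [4,7], [4,8], [5,7], [5,8], [6,9], [6,10], [9,10]
  2-simplices (12): [1,2,3], [1,2,8], [1,3,4], [1,4,7], [1,5,7], [1,5,8], [2,3,7], [2,4,7], [2,4,8], [3,4,5], [3,5,7], [4,5,8]

Hence C_0 ≅ Z^10, C_1 ≅ Z^21, C_2 ≅ Z^12.

∂_1: C_1 → C_0 is given by ∂[p,q] = [q] − [p]. For instance
  ∂[6,9] = [9] − [6].
The 10×21 boundary matrix has rank 8 and Smith normal form diag(1,1,1,1,1,1,1,1).

The boundary map ∂_2: C_2 → C_1 maps a triangle to the signed sum of its edges. For instance
  ∂[3,5,7] = [5,7] − [3,7] + [3,5],
  ∂[2,4,7] = [4,7] − [2,7] + [2,4].
As a 21×12 matrix over Z this has rank 12, with invariant factors (1,1,1,1,1,1,1,1,1,1,1,2).

Computing H_k = (kernel of ∂_k) / (image of ∂_{k+1}):

  H_0: rank C_0 − rank ∂_1 = 10 − 8 = 2, and the invariant factors of ∂_1 are all 1, so H_0 ≅ Z^2.
  H_1: rank ker ∂_1 − rank ∂_2 = (21 − 8) − 12 = 1, and ∂_2 has invariant factor 2 > 1, so H_1 ≅ Z ⊕ Z_2.
  H_2: rank ker ∂_2 − rank ∂_3 = (12 − 12) − 0 = 0, and there is no ∂_3, so H_2 ≅ 0.

H_0 ≅ Z^2,  H_1 ≅ Z ⊕ Z_2,  H_2 = 0.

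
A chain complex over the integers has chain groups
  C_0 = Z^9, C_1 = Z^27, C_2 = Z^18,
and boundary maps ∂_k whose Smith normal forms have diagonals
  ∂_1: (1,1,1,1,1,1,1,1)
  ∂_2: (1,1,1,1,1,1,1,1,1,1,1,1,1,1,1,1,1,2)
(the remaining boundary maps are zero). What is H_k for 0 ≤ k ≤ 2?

H_0 ≅ Z,  H_1 ≅ Z ⊕ Z/2Z,  H_2 = 0.

H_0: b_0 = 9 − 0 − 8 = 1; torsion from ∂_1 factors > 1: none. So H_0 ≅ Z.
H_1: b_1 = 27 − 8 − 18 = 1; torsion from ∂_2 factors > 1: [2]. So H_1 ≅ Z ⊕ Z/2Z.
H_2: b_2 = 18 − 18 − 0 = 0; torsion from ∂_3 factors > 1: none. So H_2 ≅ 0.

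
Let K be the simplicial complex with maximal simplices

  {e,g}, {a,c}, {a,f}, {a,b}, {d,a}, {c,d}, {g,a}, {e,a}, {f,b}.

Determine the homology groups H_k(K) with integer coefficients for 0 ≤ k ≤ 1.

H_0 ≅ Z,  H_1 ≅ Z^3.

Order the vertices as a < b < c < d < e < f < g. Listing each simplex with vertices in this order, K has dimension 1 with simplices:

  0-simplices (7): a, b, c, d, e, f, g
  1-simplices (9): ab, ac, ad, ae, af, ag, bf, cd, eg

giving chain groups C_0 ≅ Z^7, C_1 ≅ Z^9.

∂_1: C_1 → C_0 sends each edge [p,q] (with p < q) to q − p.
This gives a 7×9 integer matrix of rank 6; reducing to Smith normal form yields diagonal entries (1,1,1,1,1,1).

Reading off H_k = ker ∂_k / im ∂_{k+1}:

  H_0: rank C_0 − rank ∂_1 = 7 − 6 = 1, and the invariant factors of ∂_1 are all 1, so H_0 ≅ Z.
  H_1: rank ker ∂_1 − rank ∂_2 = (9 − 6) − 0 = 3, and there is no ∂_2, so H_1 ≅ Z^3.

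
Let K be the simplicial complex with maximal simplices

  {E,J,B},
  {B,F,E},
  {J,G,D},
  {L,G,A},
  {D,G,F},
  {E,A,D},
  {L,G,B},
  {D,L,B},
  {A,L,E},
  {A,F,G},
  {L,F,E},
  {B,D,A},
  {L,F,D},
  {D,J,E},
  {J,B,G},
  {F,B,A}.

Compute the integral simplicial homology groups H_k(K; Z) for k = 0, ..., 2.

H_0 ≅ Z,  H_1 ≅ Z^2,  H_2 ≅ Z.

Fix the vertex order A < B < D < E < F < G < J < L and write every simplex with vertices in increasing order. Then dim K = 2 and the simplices of K are:

  0-simplices (8): A, B, D, E, F, G, J, L
  1-simplices (24): AB, AD, AE, AF, AG, AL, BD, BE, BF, BG, BJ, BL, DE, DF, DG, DJ, DL, EF, EJ, EL, FG, FL, GJ, GL
  2-simplices (16): ABD, ABF, ADE, AEL, AFG, AGL, BDL, BEF, BEJ, BGJ, BGL, DEJ, DFG, DFL, DGJ, EFL

so the chain groups are C_0 ≅ Z^8, C_1 ≅ Z^24, C_2 ≅ Z^16.

The boundary map ∂_1: C_1 → C_0 is given by ∂[p,q] = [q] − [p]. For instance
  ∂GJ = J − G.
This gives a 8×24 integer matrix of rank 7; reducing to Smith normal form yields diagonal entries (1,1,1,1,1,1,1).

∂_2: C_2 → C_1 sends each 2-simplex [p,q,r] to [q,r] − [p,r] + [p,q]. For instance
  ∂BEJ = EJ − BJ + BE,
  ∂ADE = DE − AE + AD.
As a 24×16 matrix over Z this has rank 15, with invariant factors (1,1,1,1,1,1,1,1,1,1,1,1,1,1,1).

Now H_k = ker ∂_k / im ∂_{k+1}, so:

  H_0: rank C_0 − rank ∂_1 = 8 − 7 = 1, and the invariant factors of ∂_1 are all 1, so H_0 = Z.
  H_1: rank ker ∂_1 − rank ∂_2 = (24 − 7) − 15 = 2, and the invariant factors of ∂_2 are all 1, so H_1 = Z^2.
  H_2: rank ker ∂_2 − rank ∂_3 = (16 − 15) − 0 = 1, and there is no ∂_3, so H_2 = Z.

As a check, the Euler characteristic is 8 − 24 + 16 = 0, which agrees with 1 − 2 + 1 = 0.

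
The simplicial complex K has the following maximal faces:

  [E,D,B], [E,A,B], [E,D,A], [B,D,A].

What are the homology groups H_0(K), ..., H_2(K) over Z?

H_0 ≅ Z,  H_1 = 0,  H_2 ≅ Z.

Take the total order A < B < D < E on the vertex set. Then K (dimension 2) consists of the simplices:

  0-simplices (4): A, B, D, E
  1-simplices (6): AB, AD, AE, BD, BE, DE
  2-simplices (4): ABD, ABE, ADE, BDE

so the chain groups are C_0 ≅ Z^4, C_1 ≅ Z^6, C_2 ≅ Z^4.

The boundary map ∂_1: C_1 → C_0 sends each edge [p,q] (with p < q) to q − p.
This gives a 4×6 integer matrix of rank 3; reducing to Smith normal form yields diagonal entries (1,1,1).

The boundary map ∂_2: C_2 → C_1 maps a triangle to the signed sum of its edges. For instance
  ∂BDE = DE − BE + BD,
  ∂ABD = BD − AD + AB.
This gives a 6×4 integer matrix of rank 3; reducing to Smith normal form yields diagonal entries (1,1,1).

Reading off H_k = ker ∂_k / im ∂_{k+1}:

  H_0: rank C_0 − rank ∂_1 = 4 − 3 = 1, and the invariant factors of ∂_1 are all 1, so H_0 = Z.
  H_1: rank ker ∂_1 − rank ∂_2 = (6 − 3) − 3 = 0, and the invariant factors of ∂_2 are all 1, so H_1 = 0.
  H_2: rank ker ∂_2 − rank ∂_3 = (4 − 3) − 0 = 1, and there is no ∂_3, so H_2 = Z.

As a check, the Euler characteristic is 4 − 6 + 4 = 2, which agrees with 1 − 0 + 1 = 2.
(K is a triangulation of the 2-sphere S^2.)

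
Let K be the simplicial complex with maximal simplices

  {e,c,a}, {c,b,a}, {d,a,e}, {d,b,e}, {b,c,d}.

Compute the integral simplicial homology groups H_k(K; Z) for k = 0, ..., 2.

H_0 = Z,  H_1 = Z,  H_2 = 0.

Order the vertices as a < b < c < d < e. Listing each simplex with vertices in this order, K has dimension 2 with simplices:

  0-simplices (5): a, b, c, d, e
  1-simplices (10): ab, ac, ad, ae, bc, bd, be, cd, ce, de
  2-simplices (5): abc, ace, ade, bcd, bde

giving chain groups C_0 ≅ Z^5, C_1 ≅ Z^10, C_2 ≅ Z^5.

∂_1: C_1 → C_0 maps an edge to its endpoints' difference, ∂[p,q] = q − p. For instance
  ∂ae = e − a.
As a 5×10 matrix over Z this has rank 4, with invariant factors (1,1,1,1).

The boundary map ∂_2: C_2 → C_1 sends each 2-simplex [p,q,r] to [q,r] − [p,r] + [p,q]. For instance
  ∂bcd = cd − bd + bc,
  ∂bde = de − be + bd.
The 10×5 boundary matrix has rank 5 and Smith normal form diag(1,1,1,1,1).

Reading off H_k = ker ∂_k / im ∂_{k+1}:

  H_0: rank C_0 − rank ∂_1 = 5 − 4 = 1, and the invariant factors of ∂_1 are all 1, so H_0 = Z.
  H_1: rank ker ∂_1 − rank ∂_2 = (10 − 4) − 5 = 1, and the invariant factors of ∂_2 are all 1, so H_1 = Z.
  H_2: rank ker ∂_2 − rank ∂_3 = (5 − 5) − 0 = 0, and there is no ∂_3, so H_2 = 0.

As a check, the Euler characteristic is 5 − 10 + 5 = 0, which agrees with 1 − 1 + 0 = 0.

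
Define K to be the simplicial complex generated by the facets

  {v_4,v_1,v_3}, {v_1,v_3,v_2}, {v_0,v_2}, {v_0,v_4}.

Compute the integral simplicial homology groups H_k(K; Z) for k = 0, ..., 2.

H_0 = Z,  H_1 = Z,  H_2 = 0.

We work with the vertex ordering v_0 < v_1 < v_2 < v_3 < v_4. The simplices of K, each written with vertices in increasing order, are:

  0-simplices (5): [v_0], [v_1], [v_2], [v_3], [v_4]
  1-simplices (7): [v_0,v_2], [v_0,v_4], [v_1,v_2], [v_1,v_3], [v_1,v_4], [v_2,v_3], [v_3,v_4]
  2-simplices (2): [v_1,v_2,v_3], [v_1,v_3,v_4]

so the chain groups are C_0 ≅ Z^5, C_1 ≅ Z^7, C_2 ≅ Z^2.

Boundary ∂_1: C_1 → C_0 is given by ∂[p,q] = [q] − [p]. For instance
  ∂[v_0,v_4] = [v_4] − [v_0].
This gives a 5×7 integer matrix of rank 4; reducing to Smith normal form yields diagonal entries (1,1,1,1).

Boundary ∂_2: C_2 → C_1 maps a triangle to the signed sum of its edges. For instance
  ∂[v_1,v_3,v_4] = [v_3,v_4] − [v_1,v_4] + [v_1,v_3],
  ∂[v_1,v_2,v_3] = [v_2,v_3] − [v_1,v_3] + [v_1,v_2].
The 7×2 boundary matrix has rank 2 and Smith normal form diag(1,1).

Reading off H_k = ker ∂_k / im ∂_{k+1}:

  H_0: rank C_0 − rank ∂_1 = 5 − 4 = 1, and the invariant factors of ∂_1 are all 1, so H_0 = Z.
  H_1: rank ker ∂_1 − rank ∂_2 = (7 − 4) − 2 = 1, and the invariant factors of ∂_2 are all 1, so H_1 = Z.
  H_2: rank ker ∂_2 − rank ∂_3 = (2 − 2) − 0 = 0, and there is no ∂_3, so H_2 = 0.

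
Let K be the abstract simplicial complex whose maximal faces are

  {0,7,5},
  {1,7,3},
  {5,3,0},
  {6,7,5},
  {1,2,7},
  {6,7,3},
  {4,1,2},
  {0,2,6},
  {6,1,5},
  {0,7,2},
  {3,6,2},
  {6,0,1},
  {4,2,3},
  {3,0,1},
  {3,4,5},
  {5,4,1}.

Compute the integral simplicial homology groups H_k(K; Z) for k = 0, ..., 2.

K has 8 vertices, 24 edges, 16 triangles.
rank ∂_0 = 0, rank ∂_1 = 7 ⇒ b_0 = 8 − 0 − 7 = 1; all invariant factors of ∂_1 are 1 so no torsion. So H_0 = Z.
rank ∂_1 = 7, rank ∂_2 = 15 ⇒ b_1 = 24 − 7 − 15 = 2; all invariant factors of ∂_2 are 1 so no torsion. So H_1 = Z^2.
rank ∂_2 = 15, rank ∂_3 = 0 ⇒ b_2 = 16 − 15 − 0 = 1. So H_2 = Z.

H_0 = Z,  H_1 = Z^2,  H_2 = Z.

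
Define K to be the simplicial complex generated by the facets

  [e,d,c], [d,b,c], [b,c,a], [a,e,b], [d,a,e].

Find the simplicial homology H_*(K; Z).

H_0 = Z,  H_1 = Z,  H_2 = 0.

We work with the vertex ordering a < b < c < d < e. The simplices of K, each written with vertices in increasing order, are:

  0-simplices (5): a, b, c, d, e
  1-simplices (10): ab, ac, ad, ae, bc, bd, be, cd, ce, de
  2-simplices (5): abc, abe, ade, bcd, cde

giving chain groups C_0 ≅ Z^5, C_1 ≅ Z^10, C_2 ≅ Z^5.

The boundary map ∂_1: C_1 → C_0 sends each edge [p,q] (with p < q) to q − p. For instance
  ∂ad = d − a.
This gives a 5×10 integer matrix of rank 4; reducing to Smith normal form yields diagonal entries (1,1,1,1).

∂_2: C_2 → C_1 acts by ∂[p,q,r] = [q,r] − [p,r] + [p,q]. For instance
  ∂abe = be − ae + ab,
  ∂bcd = cd − bd + bc.
The resulting 10×5 matrix has rank 5, and its Smith normal form has invariant factors (1,1,1,1,1).

Computing H_k = (kernel of ∂_k) / (image of ∂_{k+1}):

  H_0: rank C_0 − rank ∂_1 = 5 − 4 = 1, and the invariant factors of ∂_1 are all 1, so H_0 = Z.
  H_1: rank ker ∂_1 − rank ∂_2 = (10 − 4) − 5 = 1, and the invariant factors of ∂_2 are all 1, so H_1 = Z.
  H_2: rank ker ∂_2 − rank ∂_3 = (5 − 5) − 0 = 0, and there is no ∂_3, so H_2 = 0.

As a check, the Euler characteristic is 5 − 10 + 5 = 0, which agrees with 1 − 1 + 0 = 0.
(K is a triangulation of the Möbius band.)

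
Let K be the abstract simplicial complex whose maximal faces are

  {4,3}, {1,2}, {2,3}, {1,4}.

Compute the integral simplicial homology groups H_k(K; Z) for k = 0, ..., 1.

H_0 = Z,  H_1 = Z.

Order the vertices as 1 < 2 < 3 < 4. Listing each simplex with vertices in this order, K has dimension 1 with simplices:

  0-simplices (4): [1], [2], [3], [4]
  1-simplices (4): [1,2], [1,4], [2,3], [3,4]

so the chain groups are C_0 ≅ Z^4, C_1 ≅ Z^4.

The boundary map ∂_1: C_1 → C_0 sends each edge [p,q] (with p < q) to q − p. For instance
  ∂[1,2] = [2] − [1].
The resulting 4×4 matrix has rank 3, and its Smith normal form has invariant factors (1,1,1).

Reading off H_k = ker ∂_k / im ∂_{k+1}:

  H_0: rank C_0 − rank ∂_1 = 4 − 3 = 1, and the invariant factors of ∂_1 are all 1, so H_0 = Z.
  H_1: rank ker ∂_1 − rank ∂_2 = (4 − 3) − 0 = 1, and there is no ∂_2, so H_1 = Z.

As a check, the Euler characteristic is 4 − 4 = 0, which agrees with 1 − 1 = 0.
(K is a triangulation of the circle S^1.)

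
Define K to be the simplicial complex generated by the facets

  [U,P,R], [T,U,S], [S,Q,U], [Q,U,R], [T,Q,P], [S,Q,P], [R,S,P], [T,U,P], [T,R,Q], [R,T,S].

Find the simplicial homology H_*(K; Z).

Take the total order P < Q < R < S < T < U on the vertex set. Then K (dimension 2) consists of the simplices:

  0-simplices (6): P, Q, R, S, T, U
  1-simplices (15): PQ, PR, PS, PT, PU, QR, QS, QT, QU, RS, RT, RU, ST, SU, TU
  2-simplices (10): PQS, PQT, PRS, PRU, PTU, QRT, QRU, QSU, RST, STU

so the chain groups are C_0 ≅ Z^6, C_1 ≅ Z^15, C_2 ≅ Z^10.

The boundary map ∂_1: C_1 → C_0 is given by ∂[p,q] = [q] − [p]. For instance
  ∂QT = T − Q.
The 6×15 boundary matrix has rank 5 and Smith normal form diag(1,1,1,1,1).

Boundary ∂_2: C_2 → C_1 sends each 2-simplex [p,q,r] to [q,r] − [p,r] + [p,q]. For instance
  ∂PRS = RS − PS + PR,
  ∂PQT = QT − PT + PQ.
As a 15×10 matrix over Z this has rank 10, with invariant factors (1,1,1,1,1,1,1,1,1,2).

Now H_k = ker ∂_k / im ∂_{k+1}, so:

  H_0: rank C_0 − rank ∂_1 = 6 − 5 = 1, and the invariant factors of ∂_1 are all 1, so H_0 ≅ Z.
  H_1: rank ker ∂_1 − rank ∂_2 = (15 − 5) − 10 = 0, and ∂_2 has invariant factor 2 > 1, so H_1 ≅ Z/2Z.
  H_2: rank ker ∂_2 − rank ∂_3 = (10 − 10) − 0 = 0, and there is no ∂_3, so H_2 ≅ 0.

H_0 = Z,  H_1 = Z/2Z,  H_2 = 0.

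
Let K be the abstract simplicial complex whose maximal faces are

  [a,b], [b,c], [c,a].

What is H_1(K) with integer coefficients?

H_1 ≅ Z.

Order the vertices as a < b < c. Listing each simplex with vertices in this order, K has dimension 1 with simplices:

  0-simplices (3): a, b, c
  1-simplices (3): ab, ac, bc

giving chain groups C_0 ≅ Z^3, C_1 ≅ Z^3.

The boundary map ∂_1: C_1 → C_0 sends each edge [p,q] (with p < q) to q − p.
This gives a 3×3 integer matrix of rank 2; reducing to Smith normal form yields diagonal entries (1,1).

From H_k ≅ ker(∂_k) / im(∂_{k+1}) we obtain:

  H_1: rank ker ∂_1 − rank ∂_2 = (3 − 2) − 0 = 1, and there is no ∂_2, so H_1 = Z.

(K is a triangulation of the circle S^1.)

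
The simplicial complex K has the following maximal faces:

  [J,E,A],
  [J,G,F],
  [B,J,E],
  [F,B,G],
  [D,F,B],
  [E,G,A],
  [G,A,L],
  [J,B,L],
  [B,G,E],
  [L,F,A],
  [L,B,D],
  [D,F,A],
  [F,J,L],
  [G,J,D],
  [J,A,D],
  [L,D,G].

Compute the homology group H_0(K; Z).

Fix the vertex order A < B < D < E < F < G < J < L and write every simplex with vertices in increasing order. Then dim K = 2 and the simplices of K are:

  0-simplices (8): A, B, D, E, F, G, J, L
  1-simplices (24): AD, AE, AF, AG, AJ, AL, BD, BE, BF, BG, BJ, BL, DF, DG, DJ, DL, EG, EJ, FG, FJ, FL, GJ, GL, JL
  2-simplices (16): ADF, ADJ, AEG, AEJ, AFL, AGL, BDF, BDL, BEG, BEJ, BFG, BJL, DGJ, DGL, FGJ, FJL

Hence C_0 ≅ Z^8, C_1 ≅ Z^24, C_2 ≅ Z^16.

∂_1: C_1 → C_0 sends each edge [p,q] (with p < q) to q − p. For instance
  ∂DL = L − D.
The 8×24 boundary matrix has rank 7 and Smith normal form diag(1,1,1,1,1,1,1).

∂_2: C_2 → C_1 sends each 2-simplex [p,q,r] to [q,r] − [p,r] + [p,q]. For instance
  ∂FGJ = GJ − FJ + FG,
  ∂AEG = EG − AG + AE.
As a 24×16 matrix over Z this has rank 15, with invariant factors (1,1,1,1,1,1,1,1,1,1,1,1,1,1,1).

Computing H_k = (kernel of ∂_k) / (image of ∂_{k+1}):

  H_0: rank C_0 − rank ∂_1 = 8 − 7 = 1, and the invariant factors of ∂_1 are all 1, so H_0 = Z.

H_0 = Z.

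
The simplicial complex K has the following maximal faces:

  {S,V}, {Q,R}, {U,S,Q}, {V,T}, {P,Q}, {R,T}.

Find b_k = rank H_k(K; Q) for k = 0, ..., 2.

b_0 = 1, b_1 = 1, b_2 = 0.

K has 7 vertices, 8 edges, 1 triangle.
rank ∂_0 = 0, rank ∂_1 = 6 ⇒ b_0 = 7 − 0 − 6 = 1; all invariant factors of ∂_1 are 1 so no torsion. So H_0 = Z.
rank ∂_1 = 6, rank ∂_2 = 1 ⇒ b_1 = 8 − 6 − 1 = 1; all invariant factors of ∂_2 are 1 so no torsion. So H_1 = Z.
rank ∂_2 = 1, rank ∂_3 = 0 ⇒ b_2 = 1 − 1 − 0 = 0. So H_2 = 0.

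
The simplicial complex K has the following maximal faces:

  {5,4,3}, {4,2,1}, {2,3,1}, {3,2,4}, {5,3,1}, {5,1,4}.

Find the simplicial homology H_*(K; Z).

Fix the vertex order 1 < 2 < 3 < 4 < 5 and write every simplex with vertices in increasing order. Then dim K = 2 and the simplices of K are:

  0-simplices (5): [1], [2], [3], [4], [5]
  1-simplices (9): [1,2], [1,3], [1,4], [1,5], [2,3], [2,4], [3,4], [3,5], [4,5]
  2-simplices (6): [1,2,3], [1,2,4], [1,3,5], [1,4,5], [2,3,4], [3,4,5]

giving chain groups C_0 ≅ Z^5, C_1 ≅ Z^9, C_2 ≅ Z^6.

Boundary ∂_1: C_1 → C_0 is given by ∂[p,q] = [q] − [p]. For instance
  ∂[4,5] = [5] − [4].
This gives a 5×9 integer matrix of rank 4; reducing to Smith normal form yields diagonal entries (1,1,1,1).

Boundary ∂_2: C_2 → C_1 sends each 2-simplex [p,q,r] to [q,r] − [p,r] + [p,q]. For instance
  ∂[1,3,5] = [3,5] − [1,5] + [1,3],
  ∂[1,2,4] = [2,4] − [1,4] + [1,2].
The resulting 9×6 matrix has rank 5, and its Smith normal form has invariant factors (1,1,1,1,1).

From H_k ≅ ker(∂_k) / im(∂_{k+1}) we obtain:

  H_0: rank C_0 − rank ∂_1 = 5 − 4 = 1, and the invariant factors of ∂_1 are all 1, so H_0 = Z.
  H_1: rank ker ∂_1 − rank ∂_2 = (9 − 4) − 5 = 0, and the invariant factors of ∂_2 are all 1, so H_1 = 0.
  H_2: rank ker ∂_2 − rank ∂_3 = (6 − 5) − 0 = 1, and there is no ∂_3, so H_2 = Z.

As a check, the Euler characteristic is 5 − 9 + 6 = 2, which agrees with 1 − 0 + 1 = 2.
(K is a triangulation of the 2-sphere S^2.)

H_0 = Z,  H_1 = 0,  H_2 = Z.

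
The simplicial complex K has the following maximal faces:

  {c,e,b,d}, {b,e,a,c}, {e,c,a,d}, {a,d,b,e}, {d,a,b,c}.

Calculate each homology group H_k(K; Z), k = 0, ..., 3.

Take the total order a < b < c < d < e on the vertex set. Then K (dimension 3) consists of the simplices:

  0-simplices (5): a, b, c, d, e
  1-simplices (10): ab, ac, ad, ae, bc, bd, be, cd, ce, de
  2-simplices (10): abc, abd, abe, acd, ace, ade, bcd, bce, bde, cde
  3-simplices (5): abcd, abce, abde, acde, bcde

giving chain groups C_0 ≅ Z^5, C_1 ≅ Z^10, C_2 ≅ Z^10, C_3 ≅ Z^5.

Boundary ∂_1: C_1 → C_0 is given by ∂[p,q] = [q] − [p].
The resulting 5×10 matrix has rank 4, and its Smith normal form has invariant factors (1,1,1,1).

∂_2: C_2 → C_1 maps a triangle to the signed sum of its edges. For instance
  ∂abd = bd − ad + ab,
  ∂bce = ce − be + bc.
As a 10×10 matrix over Z this has rank 6, with invariant factors (1,1,1,1,1,1).

The boundary map ∂_3: C_3 → C_2 sends each 3-simplex σ to the alternating sum Σ_i (−1)^i (σ with its i-th vertex removed). For instance
  ∂acde = cde − ade + ace − acd,
  ∂abce = bce − ace + abe − abc.
This gives a 10×5 integer matrix of rank 4; reducing to Smith normal form yields diagonal entries (1,1,1,1).

From H_k ≅ ker(∂_k) / im(∂_{k+1}) we obtain:

  H_0: rank C_0 − rank ∂_1 = 5 − 4 = 1, and the invariant factors of ∂_1 are all 1, so H_0 = Z.
  H_1: rank ker ∂_1 − rank ∂_2 = (10 − 4) − 6 = 0, and the invariant factors of ∂_2 are all 1, so H_1 = 0.
  H_2: rank ker ∂_2 − rank ∂_3 = (10 − 6) − 4 = 0, and the invariant factors of ∂_3 are all 1, so H_2 = 0.
  H_3: rank ker ∂_3 − rank ∂_4 = (5 − 4) − 0 = 1, and there is no ∂_4, so H_3 = Z.

H_0 ≅ Z,  H_1 = 0,  H_2 = 0,  H_3 ≅ Z.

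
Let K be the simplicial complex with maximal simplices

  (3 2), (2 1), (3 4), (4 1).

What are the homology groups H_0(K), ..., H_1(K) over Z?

H_0 = Z,  H_1 = Z.

Take the total order 1 < 2 < 3 < 4 on the vertex set. Then K (dimension 1) consists of the simplices:

  0-simplices (4): [1], [2], [3], [4]
  1-simplices (4): [1,2], [1,4], [2,3], [3,4]

so the chain groups are C_0 ≅ Z^4, C_1 ≅ Z^4.

The boundary map ∂_1: C_1 → C_0 maps an edge to its endpoints' difference, ∂[p,q] = q − p. For instance
  ∂[2,3] = [3] − [2].
As a 4×4 matrix over Z this has rank 3, with invariant factors (1,1,1).

Computing H_k = (kernel of ∂_k) / (image of ∂_{k+1}):

  H_0: rank C_0 − rank ∂_1 = 4 − 3 = 1, and the invariant factors of ∂_1 are all 1, so H_0 ≅ Z.
  H_1: rank ker ∂_1 − rank ∂_2 = (4 − 3) − 0 = 1, and there is no ∂_2, so H_1 ≅ Z.

As a check, the Euler characteristic is 4 − 4 = 0, which agrees with 1 − 1 = 0.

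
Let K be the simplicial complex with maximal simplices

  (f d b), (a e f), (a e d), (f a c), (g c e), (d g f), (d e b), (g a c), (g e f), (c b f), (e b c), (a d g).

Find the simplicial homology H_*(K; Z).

H_0 = Z,  H_1 = Z/2Z,  H_2 = 0.

Order the vertices as a < b < c < d < e < f < g. Listing each simplex with vertices in this order, K has dimension 2 with simplices:

  0-simplices (7): a, b, c, d, e, f, g
  1-simplices (18): ac, ad, ae, af, ag, bc, bd, be, bf, ce, cf, cg, de, df, dg, ef, eg, fg
  2-simplices (12): acf, acg, ade, adg, aef, bce, bcf, bde, bdf, ceg, dfg, efg

so the chain groups are C_0 ≅ Z^7, C_1 ≅ Z^18, C_2 ≅ Z^12.

∂_1: C_1 → C_0 is given by ∂[p,q] = [q] − [p]. For instance
  ∂ae = e − a.
This gives a 7×18 integer matrix of rank 6; reducing to Smith normal form yields diagonal entries (1,1,1,1,1,1).

Boundary ∂_2: C_2 → C_1 maps a triangle to the signed sum of its edges. For instance
  ∂adg = dg − ag + ad,
  ∂acg = cg − ag + ac.
The 18×12 boundary matrix has rank 12 and Smith normal form diag(1,1,1,1,1,1,1,1,1,1,1,2).

Computing H_k = (kernel of ∂_k) / (image of ∂_{k+1}):

  H_0: rank C_0 − rank ∂_1 = 7 − 6 = 1, and the invariant factors of ∂_1 are all 1, so H_0 ≅ Z.
  H_1: rank ker ∂_1 − rank ∂_2 = (18 − 6) − 12 = 0, and ∂_2 has invariant factor 2 > 1, so H_1 ≅ Z/2Z.
  H_2: rank ker ∂_2 − rank ∂_3 = (12 − 12) − 0 = 0, and there is no ∂_3, so H_2 ≅ 0.

As a check, the Euler characteristic is 7 − 18 + 12 = 1, which agrees with 1 − 0 + 0 = 1.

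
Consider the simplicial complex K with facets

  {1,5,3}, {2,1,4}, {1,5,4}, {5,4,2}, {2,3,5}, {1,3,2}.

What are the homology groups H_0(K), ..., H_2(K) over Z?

Order the vertices as 1 < 2 < 3 < 4 < 5. Listing each simplex with vertices in this order, K has dimension 2 with simplices:

  0-simplices (5): [1], [2], [3], [4], [5]
  1-simplices (9): [1,2], [1,3], [1,4], [1,5], [2,3], [2,4], [2,5], [3,5], [4,5]
  2-simplices (6): [1,2,3], [1,2,4], [1,3,5], [1,4,5], [2,3,5], [2,4,5]

so the chain groups are C_0 ≅ Z^5, C_1 ≅ Z^9, C_2 ≅ Z^6.

The boundary map ∂_1: C_1 → C_0 maps an edge to its endpoints' difference, ∂[p,q] = q − p.
As a 5×9 matrix over Z this has rank 4, with invariant factors (1,1,1,1).

Boundary ∂_2: C_2 → C_1 sends each 2-simplex [p,q,r] to [q,r] − [p,r] + [p,q]. For instance
  ∂[1,4,5] = [4,5] − [1,5] + [1,4],
  ∂[1,3,5] = [3,5] − [1,5] + [1,3].
This gives a 9×6 integer matrix of rank 5; reducing to Smith normal form yields diagonal entries (1,1,1,1,1).

Now H_k = ker ∂_k / im ∂_{k+1}, so:

  H_0: rank C_0 − rank ∂_1 = 5 − 4 = 1, and the invariant factors of ∂_1 are all 1, so H_0 ≅ Z.
  H_1: rank ker ∂_1 − rank ∂_2 = (9 − 4) − 5 = 0, and the invariant factors of ∂_2 are all 1, so H_1 ≅ 0.
  H_2: rank ker ∂_2 − rank ∂_3 = (6 − 5) − 0 = 1, and there is no ∂_3, so H_2 ≅ Z.

(K is a triangulation of the 2-sphere S^2.)

H_0 = Z,  H_1 = 0,  H_2 = Z.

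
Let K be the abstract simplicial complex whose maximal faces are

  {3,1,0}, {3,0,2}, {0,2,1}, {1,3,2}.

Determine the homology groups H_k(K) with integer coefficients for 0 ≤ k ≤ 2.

H_0 = Z,  H_1 = 0,  H_2 = Z.

Take the total order 0 < 1 < 2 < 3 on the vertex set. Then K (dimension 2) consists of the simplices:

  0-simplices (4): [0], [1], [2], [3]
  1-simplices (6): [0,1], [0,2], [0,3], [1,2], [1,3], [2,3]
  2-simplices (4): [0,1,2], [0,1,3], [0,2,3], [1,2,3]

Hence C_0 ≅ Z^4, C_1 ≅ Z^6, C_2 ≅ Z^4.

Boundary ∂_1: C_1 → C_0 sends each edge [p,q] (with p < q) to q − p. For instance
  ∂[0,3] = [3] − [0].
This gives a 4×6 integer matrix of rank 3; reducing to Smith normal form yields diagonal entries (1,1,1).

The boundary map ∂_2: C_2 → C_1 acts by ∂[p,q,r] = [q,r] − [p,r] + [p,q]. For instance
  ∂[0,1,3] = [1,3] − [0,3] + [0,1],
  ∂[0,2,3] = [2,3] − [0,3] + [0,2].
This gives a 6×4 integer matrix of rank 3; reducing to Smith normal form yields diagonal entries (1,1,1).

Computing H_k = (kernel of ∂_k) / (image of ∂_{k+1}):

  H_0: rank C_0 − rank ∂_1 = 4 − 3 = 1, and the invariant factors of ∂_1 are all 1, so H_0 = Z.
  H_1: rank ker ∂_1 − rank ∂_2 = (6 − 3) − 3 = 0, and the invariant factors of ∂_2 are all 1, so H_1 = 0.
  H_2: rank ker ∂_2 − rank ∂_3 = (4 − 3) − 0 = 1, and there is no ∂_3, so H_2 = Z.

As a check, the Euler characteristic is 4 − 6 + 4 = 2, which agrees with 1 − 0 + 1 = 2.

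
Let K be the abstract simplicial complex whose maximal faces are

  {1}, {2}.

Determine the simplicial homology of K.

H_0 = Z^2.

Order the vertices as 1 < 2. Listing each simplex with vertices in this order, K has dimension 0 with simplices:

  0-simplices (2): [1], [2]

Hence C_0 ≅ Z^2.

Reading off H_k = ker ∂_k / im ∂_{k+1}:

  H_0: rank C_0 − rank ∂_1 = 2 − 0 = 2, and there is no ∂_1, so H_0 ≅ Z^2.

(K is a triangulation of a set of 2 points.)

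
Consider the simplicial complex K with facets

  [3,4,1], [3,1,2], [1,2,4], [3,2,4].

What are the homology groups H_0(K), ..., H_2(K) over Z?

H_0 = Z,  H_1 = 0,  H_2 = Z.

We work with the vertex ordering 1 < 2 < 3 < 4. The simplices of K, each written with vertices in increasing order, are:

  0-simplices (4): [1], [2], [3], [4]
  1-simplices (6): [1,2], [1,3], [1,4], [2,3], [2,4], [3,4]
  2-simplices (4): [1,2,3], [1,2,4], [1,3,4], [2,3,4]

giving chain groups C_0 ≅ Z^4, C_1 ≅ Z^6, C_2 ≅ Z^4.

∂_1: C_1 → C_0 is given by ∂[p,q] = [q] − [p].
As a 4×6 matrix over Z this has rank 3, with invariant factors (1,1,1).

Boundary ∂_2: C_2 → C_1 acts by ∂[p,q,r] = [q,r] − [p,r] + [p,q]. For instance
  ∂[1,2,3] = [2,3] − [1,3] + [1,2],
  ∂[1,2,4] = [2,4] − [1,4] + [1,2].
This gives a 6×4 integer matrix of rank 3; reducing to Smith normal form yields diagonal entries (1,1,1).

Computing H_k = (kernel of ∂_k) / (image of ∂_{k+1}):

  H_0: rank C_0 − rank ∂_1 = 4 − 3 = 1, and the invariant factors of ∂_1 are all 1, so H_0 = Z.
  H_1: rank ker ∂_1 − rank ∂_2 = (6 − 3) − 3 = 0, and the invariant factors of ∂_2 are all 1, so H_1 = 0.
  H_2: rank ker ∂_2 − rank ∂_3 = (4 − 3) − 0 = 1, and there is no ∂_3, so H_2 = Z.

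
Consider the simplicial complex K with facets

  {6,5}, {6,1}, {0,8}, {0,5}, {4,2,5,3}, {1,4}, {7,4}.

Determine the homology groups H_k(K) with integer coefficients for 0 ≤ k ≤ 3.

H_0 = Z,  H_1 = Z,  H_2 = 0,  H_3 = 0.

Order the vertices as 0 < 1 < 2 < 3 < 4 < 5 < 6 < 7 < 8. Listing each simplex with vertices in this order, K has dimension 3 with simplices:

  0-simplices (9): [0], [1], [2], [3], [4], [5], [6], [7], [8]
  1-simplices (12): [0,5], [0,8], [1,4], [1,6], [2,3], [2,4], [2,5], [3,4], [3,5], [4,5], [4,7], [5,6]
  2-simplices (4): [2,3,4], [2,3,5], [2,4,5], [3,4,5]
  3-simplices (1): [2,3,4,5]

Hence C_0 ≅ Z^9, C_1 ≅ Z^12, C_2 ≅ Z^4, C_3 ≅ Z^1.

The boundary map ∂_1: C_1 → C_0 is given by ∂[p,q] = [q] − [p]. For instance
  ∂[0,8] = [8] − [0].
The resulting 9×12 matrix has rank 8, and its Smith normal form has invariant factors (1,1,1,1,1,1,1,1).

∂_2: C_2 → C_1 acts by ∂[p,q,r] = [q,r] − [p,r] + [p,q]. For instance
  ∂[3,4,5] = [4,5] − [3,5] + [3,4],
  ∂[2,3,4] = [3,4] − [2,4] + [2,3].
As a 12×4 matrix over Z this has rank 3, with invariant factors (1,1,1).

∂_3: C_3 → C_2 sends each 3-simplex σ to the alternating sum Σ_i (−1)^i (σ with its i-th vertex removed). For instance
  ∂[2,3,4,5] = [3,4,5] − [2,4,5] + [2,3,5] − [2,3,4].
This gives a 4×1 integer matrix of rank 1; reducing to Smith normal form yields diagonal entries (1).

Now H_k = ker ∂_k / im ∂_{k+1}, so:

  H_0: rank C_0 − rank ∂_1 = 9 − 8 = 1, and the invariant factors of ∂_1 are all 1, so H_0 = Z.
  H_1: rank ker ∂_1 − rank ∂_2 = (12 − 8) − 3 = 1, and the invariant factors of ∂_2 are all 1, so H_1 = Z.
  H_2: rank ker ∂_2 − rank ∂_3 = (4 − 3) − 1 = 0, and the invariant factors of ∂_3 are all 1, so H_2 = 0.
  H_3: rank ker ∂_3 − rank ∂_4 = (1 − 1) − 0 = 0, and there is no ∂_4, so H_3 = 0.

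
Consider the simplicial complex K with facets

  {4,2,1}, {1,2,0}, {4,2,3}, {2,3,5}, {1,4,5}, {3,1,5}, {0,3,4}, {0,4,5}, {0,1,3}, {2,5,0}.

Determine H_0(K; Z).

H_0 = Z.

Fix the vertex order 0 < 1 < 2 < 3 < 4 < 5 and write every simplex with vertices in increasing order. Then dim K = 2 and the simplices of K are:

  0-simplices (6): [0], [1], [2], [3], [4], [5]
  1-simplices (15): [0,1], [0,2], [0,3], [0,4], [0,5], [1,2], [1,3], [1,4], [1,5], [2,3], [2,4], [2,5], [3,4], [3,5], [4,5]
  2-simplices (10): [0,1,2], [0,1,3], [0,2,5], [0,3,4], [0,4,5], [1,2,4], [1,3,5], [1,4,5], [2,3,4], [2,3,5]

giving chain groups C_0 ≅ Z^6, C_1 ≅ Z^15, C_2 ≅ Z^10.

∂_1: C_1 → C_0 maps an edge to its endpoints' difference, ∂[p,q] = q − p.
As a 6×15 matrix over Z this has rank 5, with invariant factors (1,1,1,1,1).

Boundary ∂_2: C_2 → C_1 maps a triangle to the signed sum of its edges. For instance
  ∂[2,3,4] = [3,4] − [2,4] + [2,3],
  ∂[1,2,4] = [2,4] − [1,4] + [1,2].
This gives a 15×10 integer matrix of rank 10; reducing to Smith normal form yields diagonal entries (1,1,1,1,1,1,1,1,1,2).

From H_k ≅ ker(∂_k) / im(∂_{k+1}) we obtain:

  H_0: rank C_0 − rank ∂_1 = 6 − 5 = 1, and the invariant factors of ∂_1 are all 1, so H_0 = Z.

(K is a triangulation of the real projective plane RP^2.)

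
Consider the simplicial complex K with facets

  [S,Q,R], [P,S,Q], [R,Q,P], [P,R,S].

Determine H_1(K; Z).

Take the total order P < Q < R < S on the vertex set. Then K (dimension 2) consists of the simplices:

  0-simplices (4): P, Q, R, S
  1-simplices (6): PQ, PR, PS, QR, QS, RS
  2-simplices (4): PQR, PQS, PRS, QRS

giving chain groups C_0 ≅ Z^4, C_1 ≅ Z^6, C_2 ≅ Z^4.

The boundary map ∂_1: C_1 → C_0 maps an edge to its endpoints' difference, ∂[p,q] = q − p.
The 4×6 boundary matrix has rank 3 and Smith normal form diag(1,1,1).

∂_2: C_2 → C_1 acts by ∂[p,q,r] = [q,r] − [p,r] + [p,q]. For instance
  ∂PQS = QS − PS + PQ,
  ∂PQR = QR − PR + PQ.
As a 6×4 matrix over Z this has rank 3, with invariant factors (1,1,1).

Reading off H_k = ker ∂_k / im ∂_{k+1}:

  H_1: rank ker ∂_1 − rank ∂_2 = (6 − 3) − 3 = 0, and the invariant factors of ∂_2 are all 1, so H_1 ≅ 0.

H_1 = 0.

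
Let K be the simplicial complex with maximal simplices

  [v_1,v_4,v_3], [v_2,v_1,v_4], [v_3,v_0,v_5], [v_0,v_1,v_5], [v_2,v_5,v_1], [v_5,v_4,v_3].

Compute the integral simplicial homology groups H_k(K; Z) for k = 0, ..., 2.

H_0 = Z,  H_1 = Z,  H_2 = 0.

Take the total order v_0 < v_1 < v_2 < v_3 < v_4 < v_5 on the vertex set. Then K (dimension 2) consists of the simplices:

  0-simplices (6): [v_0], [v_1], [v_2], [v_3], [v_4], [v_5]
  1-simplices (12): [v_0,v_1], [v_0,v_3], [v_0,v_5], [v_1,v_2], [v_1,v_3], [v_1,v_4], [v_1,v_5], [v_2,v_4], [v_2,v_5], [v_3,v_4], [v_3,v_5], [v_4,v_5]
  2-simplices (6): [v_0,v_1,v_5], [v_0,v_3,v_5], [v_1,v_2,v_4], [v_1,v_2,v_5], [v_1,v_3,v_4], [v_3,v_4,v_5]

so the chain groups are C_0 ≅ Z^6, C_1 ≅ Z^12, C_2 ≅ Z^6.

∂_1: C_1 → C_0 sends each edge [p,q] (with p < q) to q − p.
The 6×12 boundary matrix has rank 5 and Smith normal form diag(1,1,1,1,1).

The boundary map ∂_2: C_2 → C_1 sends each 2-simplex [p,q,r] to [q,r] − [p,r] + [p,q]. For instance
  ∂[v_1,v_2,v_4] = [v_2,v_4] − [v_1,v_4] + [v_1,v_2],
  ∂[v_3,v_4,v_5] = [v_4,v_5] − [v_3,v_5] + [v_3,v_4].
The resulting 12×6 matrix has rank 6, and its Smith normal form has invariant factors (1,1,1,1,1,1).

Computing H_k = (kernel of ∂_k) / (image of ∂_{k+1}):

  H_0: rank C_0 − rank ∂_1 = 6 − 5 = 1, and the invariant factors of ∂_1 are all 1, so H_0 = Z.
  H_1: rank ker ∂_1 − rank ∂_2 = (12 − 5) − 6 = 1, and the invariant factors of ∂_2 are all 1, so H_1 = Z.
  H_2: rank ker ∂_2 − rank ∂_3 = (6 − 6) − 0 = 0, and there is no ∂_3, so H_2 = 0.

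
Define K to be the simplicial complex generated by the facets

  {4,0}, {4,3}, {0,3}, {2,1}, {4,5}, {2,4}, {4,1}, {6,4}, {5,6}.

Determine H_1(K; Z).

H_1 = Z^3.

We work with the vertex ordering 0 < 1 < 2 < 3 < 4 < 5 < 6. The simplices of K, each written with vertices in increasing order, are:

  0-simplices (7): [0], [1], [2], [3], [4], [5], [6]
  1-simplices (9): [0,3], [0,4], [1,2], [1,4], [2,4], [3,4], [4,5], [4,6], [5,6]

giving chain groups C_0 ≅ Z^7, C_1 ≅ Z^9.

The boundary map ∂_1: C_1 → C_0 is given by ∂[p,q] = [q] − [p]. For instance
  ∂[2,4] = [4] − [2].
As a 7×9 matrix over Z this has rank 6, with invariant factors (1,1,1,1,1,1).

Now H_k = ker ∂_k / im ∂_{k+1}, so:

  H_1: rank ker ∂_1 − rank ∂_2 = (9 − 6) − 0 = 3, and there is no ∂_2, so H_1 = Z^3.

(K is a triangulation of a wedge of 3 circles.)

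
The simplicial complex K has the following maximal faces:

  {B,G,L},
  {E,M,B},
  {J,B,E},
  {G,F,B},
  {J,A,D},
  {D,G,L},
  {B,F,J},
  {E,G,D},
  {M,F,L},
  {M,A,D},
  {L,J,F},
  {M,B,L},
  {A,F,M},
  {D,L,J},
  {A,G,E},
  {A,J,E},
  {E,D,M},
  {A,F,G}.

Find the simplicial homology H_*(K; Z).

H_0 ≅ Z,  H_1 ≅ Z ⊕ Z/2Z,  H_2 = 0.

Order the vertices as A < B < D < E < F < G < J < L < M. Listing each simplex with vertices in this order, K has dimension 2 with simplices:

  0-simplices (9): A, B, D, E, F, G, J, L, M
  1-simplices (27): AD, AE, AF, AG, AJ, AM, BE, BF, BG, BJ, BL, BM, DE, DG, DJ, DL, DM, EG, EJ, EM, FG, FJ, FL, FM, GL, JL, LM
  2-simplices (18): ADJ, ADM, AEG, AEJ, AFG, AFM, BEJ, BEM, BFG, BFJ, BGL, BLM, DEG, DEM, DGL, DJL, FJL, FLM

giving chain groups C_0 ≅ Z^9, C_1 ≅ Z^27, C_2 ≅ Z^18.

∂_1: C_1 → C_0 sends each edge [p,q] (with p < q) to q − p. For instance
  ∂AD = D − A.
The 9×27 boundary matrix has rank 8 and Smith normal form diag(1,1,1,1,1,1,1,1).

The boundary map ∂_2: C_2 → C_1 maps a triangle to the signed sum of its edges. For instance
  ∂BEJ = EJ − BJ + BE,
  ∂DJL = JL − DL + DJ.
As a 27×18 matrix over Z this has rank 18, with invariant factors (1,1,1,1,1,1,1,1,1,1,1,1,1,1,1,1,1,2).

Computing H_k = (kernel of ∂_k) / (image of ∂_{k+1}):

  H_0: rank C_0 − rank ∂_1 = 9 − 8 = 1, and the invariant factors of ∂_1 are all 1, so H_0 ≅ Z.
  H_1: rank ker ∂_1 − rank ∂_2 = (27 − 8) − 18 = 1, and ∂_2 has invariant factor 2 > 1, so H_1 ≅ Z ⊕ Z/2Z.
  H_2: rank ker ∂_2 − rank ∂_3 = (18 − 18) − 0 = 0, and there is no ∂_3, so H_2 ≅ 0.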